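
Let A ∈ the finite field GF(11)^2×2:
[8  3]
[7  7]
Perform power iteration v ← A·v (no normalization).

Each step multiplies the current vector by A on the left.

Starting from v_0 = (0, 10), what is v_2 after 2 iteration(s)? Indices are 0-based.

v_0 = (0, 10).
v_1 = A·v_0 = (8, 4).
v_2 = A·v_1 = (10, 7).

v_2 = (10, 7)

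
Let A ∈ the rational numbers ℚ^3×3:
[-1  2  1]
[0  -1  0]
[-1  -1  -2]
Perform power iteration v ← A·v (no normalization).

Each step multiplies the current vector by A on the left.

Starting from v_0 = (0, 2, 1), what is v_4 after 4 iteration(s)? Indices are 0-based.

v_0 = (0, 2, 1).
v_1 = A·v_0 = (5, -2, -4).
v_2 = A·v_1 = (-13, 2, 5).
v_3 = A·v_2 = (22, -2, 1).
v_4 = A·v_3 = (-25, 2, -22).

v_4 = (-25, 2, -22)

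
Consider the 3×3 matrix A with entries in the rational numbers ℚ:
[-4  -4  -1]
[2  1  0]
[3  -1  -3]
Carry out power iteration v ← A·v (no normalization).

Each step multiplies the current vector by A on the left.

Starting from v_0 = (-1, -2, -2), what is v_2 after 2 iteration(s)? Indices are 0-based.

v_0 = (-1, -2, -2).
v_1 = A·v_0 = (14, -4, 5).
v_2 = A·v_1 = (-45, 24, 31).

v_2 = (-45, 24, 31)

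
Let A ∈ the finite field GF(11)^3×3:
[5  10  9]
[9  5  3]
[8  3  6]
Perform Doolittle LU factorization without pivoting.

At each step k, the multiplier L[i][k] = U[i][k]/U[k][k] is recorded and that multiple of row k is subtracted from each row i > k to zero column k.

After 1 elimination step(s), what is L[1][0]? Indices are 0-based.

k=0: U[0][0]=5
  eliminate (1,0): mult=4, new row 1: (0, 9, 0); set L[1][0]=4
  eliminate (2,0): mult=6, new row 2: (0, 9, 7); set L[2][0]=6

L[1][0] = 4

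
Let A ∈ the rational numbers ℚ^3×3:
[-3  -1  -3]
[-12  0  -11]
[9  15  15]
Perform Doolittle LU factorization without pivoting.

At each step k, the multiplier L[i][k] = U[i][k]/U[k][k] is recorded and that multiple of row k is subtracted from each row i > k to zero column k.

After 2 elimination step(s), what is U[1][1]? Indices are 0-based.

U[1][1] = 4

[col 0] pivot -3
  R1 -= 4*R0 → (0, 4, 1)  (L[1][0] := 4)
  R2 -= -3*R0 → (0, 12, 6)  (L[2][0] := -3)
[col 1] pivot 4
  R2 -= 3*R1 → (0, 0, 3)  (L[2][1] := 3)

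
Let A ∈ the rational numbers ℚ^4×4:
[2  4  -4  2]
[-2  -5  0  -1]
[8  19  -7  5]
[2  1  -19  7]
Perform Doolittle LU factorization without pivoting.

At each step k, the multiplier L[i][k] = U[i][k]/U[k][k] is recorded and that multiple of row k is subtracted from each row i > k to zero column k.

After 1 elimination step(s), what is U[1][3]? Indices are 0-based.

U[1][3] = 1

Step 1: pivot at (0,0) is 2.
  row1 ← row1 − (-1)·row0  ⇒  L[1][0]=-1, U row1=(0, -1, -4, 1)
  row2 ← row2 − (4)·row0  ⇒  L[2][0]=4, U row2=(0, 3, 9, -3)
  row3 ← row3 − (1)·row0  ⇒  L[3][0]=1, U row3=(0, -3, -15, 5)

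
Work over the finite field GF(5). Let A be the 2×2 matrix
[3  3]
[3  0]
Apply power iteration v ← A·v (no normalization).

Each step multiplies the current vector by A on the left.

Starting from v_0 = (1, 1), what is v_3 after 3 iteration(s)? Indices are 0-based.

v_3 = (0, 1)

v_0 = (1, 1).
v_1 = A·v_0 = (1, 3).
v_2 = A·v_1 = (2, 3).
v_3 = A·v_2 = (0, 1).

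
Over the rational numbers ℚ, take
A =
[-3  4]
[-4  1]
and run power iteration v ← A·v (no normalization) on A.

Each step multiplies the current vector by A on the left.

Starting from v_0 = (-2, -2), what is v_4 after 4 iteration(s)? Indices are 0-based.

v_4 = (-322, 30)

v_0 = (-2, -2).
v_1 = A·v_0 = (-2, 6).
v_2 = A·v_1 = (30, 14).
v_3 = A·v_2 = (-34, -106).
v_4 = A·v_3 = (-322, 30).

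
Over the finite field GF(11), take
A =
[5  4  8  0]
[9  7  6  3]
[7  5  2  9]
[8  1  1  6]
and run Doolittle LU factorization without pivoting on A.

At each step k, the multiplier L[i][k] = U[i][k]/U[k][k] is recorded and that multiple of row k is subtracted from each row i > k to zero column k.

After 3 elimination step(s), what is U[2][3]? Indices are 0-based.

U[2][3] = 0

k=0: U[0][0]=5
  eliminate (1,0): mult=4, new row 1: (0, 2, 7, 3); set L[1][0]=4
  eliminate (2,0): mult=8, new row 2: (0, 6, 4, 9); set L[2][0]=8
  eliminate (3,0): mult=6, new row 3: (0, 10, 8, 6); set L[3][0]=6
k=1: U[1][1]=2
  eliminate (2,1): mult=3, new row 2: (0, 0, 5, 0); set L[2][1]=3
  eliminate (3,1): mult=5, new row 3: (0, 0, 6, 2); set L[3][1]=5
k=2: U[2][2]=5
  eliminate (3,2): mult=10, new row 3: (0, 0, 0, 2); set L[3][2]=10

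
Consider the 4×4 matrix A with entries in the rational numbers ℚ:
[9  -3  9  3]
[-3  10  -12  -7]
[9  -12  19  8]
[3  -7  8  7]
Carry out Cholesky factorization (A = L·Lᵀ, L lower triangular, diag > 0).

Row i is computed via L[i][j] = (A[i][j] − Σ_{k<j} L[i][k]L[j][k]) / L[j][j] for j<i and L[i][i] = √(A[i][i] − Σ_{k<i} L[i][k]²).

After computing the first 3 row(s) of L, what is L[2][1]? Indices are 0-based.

Step 1: L[0][0] = √(9) = 3.
  L[1][0] = (-3) / L[0][0] = -1.
Step 2: L[1][1] = √(9) = 3.
  L[2][0] = (9) / L[0][0] = 3.
  L[2][1] = (-9) / L[1][1] = -3.
Step 3: L[2][2] = √(1) = 1.

L[2][1] = -3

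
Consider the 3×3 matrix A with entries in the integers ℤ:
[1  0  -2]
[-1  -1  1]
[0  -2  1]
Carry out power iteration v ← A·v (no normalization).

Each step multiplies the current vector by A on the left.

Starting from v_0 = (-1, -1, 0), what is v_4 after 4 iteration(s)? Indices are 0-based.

v_0 = (-1, -1, 0).
v_1 = A·v_0 = (-1, 2, 2).
v_2 = A·v_1 = (-5, 1, -2).
v_3 = A·v_2 = (-1, 2, -4).
v_4 = A·v_3 = (7, -5, -8).

v_4 = (7, -5, -8)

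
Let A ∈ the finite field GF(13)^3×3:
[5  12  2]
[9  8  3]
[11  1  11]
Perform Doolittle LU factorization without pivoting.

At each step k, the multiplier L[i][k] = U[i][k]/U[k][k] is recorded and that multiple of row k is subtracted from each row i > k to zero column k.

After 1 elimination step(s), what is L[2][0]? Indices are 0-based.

L[2][0] = 10

[col 0] pivot 5
  R1 -= 7*R0 → (0, 2, 2)  (L[1][0] := 7)
  R2 -= 10*R0 → (0, 11, 4)  (L[2][0] := 10)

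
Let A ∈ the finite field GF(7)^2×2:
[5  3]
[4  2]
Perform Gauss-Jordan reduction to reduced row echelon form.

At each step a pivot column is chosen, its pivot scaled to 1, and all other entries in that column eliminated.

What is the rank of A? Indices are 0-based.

rank = 2

[1] R0 /= 5  ⇒  (1, 2)
     R1 -= 4·R0  ⇒  (0, 1)
[2] R1 /= 1  ⇒  (0, 1)
     R0 -= 2·R1  ⇒  (1, 0)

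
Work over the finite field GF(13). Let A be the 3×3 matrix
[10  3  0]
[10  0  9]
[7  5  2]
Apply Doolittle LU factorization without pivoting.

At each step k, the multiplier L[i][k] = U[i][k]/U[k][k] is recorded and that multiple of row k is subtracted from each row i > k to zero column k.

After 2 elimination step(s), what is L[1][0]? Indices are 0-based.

[col 0] pivot 10
  R1 -= 1*R0 → (0, 10, 9)  (L[1][0] := 1)
  R2 -= 2*R0 → (0, 12, 2)  (L[2][0] := 2)
[col 1] pivot 10
  R2 -= 9*R1 → (0, 0, 12)  (L[2][1] := 9)

L[1][0] = 1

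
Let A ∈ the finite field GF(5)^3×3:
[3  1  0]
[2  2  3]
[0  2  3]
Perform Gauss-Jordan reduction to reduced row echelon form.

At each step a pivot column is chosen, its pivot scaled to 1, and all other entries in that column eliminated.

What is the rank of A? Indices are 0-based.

step 1: normalize row 0 (÷3) = (1, 2, 0)
  row 1: subtract 2×row0 = (0, 3, 3)
step 2: normalize row 1 (÷3) = (0, 1, 1)
  row 0: subtract 2×row1 = (1, 0, 3)
  row 2: subtract 2×row1 = (0, 0, 1)
step 3: normalize row 2 (÷1) = (0, 0, 1)
  row 0: subtract 3×row2 = (1, 0, 0)
  row 1: subtract 1×row2 = (0, 1, 0)

rank = 3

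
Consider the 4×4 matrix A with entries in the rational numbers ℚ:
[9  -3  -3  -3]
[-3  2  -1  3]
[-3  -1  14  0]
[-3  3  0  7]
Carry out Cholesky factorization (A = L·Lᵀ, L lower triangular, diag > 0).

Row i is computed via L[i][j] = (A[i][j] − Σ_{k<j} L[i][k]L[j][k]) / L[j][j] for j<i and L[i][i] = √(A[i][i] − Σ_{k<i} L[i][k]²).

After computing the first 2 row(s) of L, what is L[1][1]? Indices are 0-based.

Step 1: L[0][0] = √(9) = 3.
  L[1][0] = (-3) / L[0][0] = -1.
Step 2: L[1][1] = √(1) = 1.

L[1][1] = 1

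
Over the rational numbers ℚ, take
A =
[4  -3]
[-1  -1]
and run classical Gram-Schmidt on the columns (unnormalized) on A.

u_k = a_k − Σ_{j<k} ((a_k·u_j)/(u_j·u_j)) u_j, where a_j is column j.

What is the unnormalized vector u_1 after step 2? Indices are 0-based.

Step 1: u_0 = a_0 = (4, -1).
Step 2: u_1 = a_1 − (-11/17)·u_0 = (-7/17, -28/17).

u_1 = (-7/17, -28/17)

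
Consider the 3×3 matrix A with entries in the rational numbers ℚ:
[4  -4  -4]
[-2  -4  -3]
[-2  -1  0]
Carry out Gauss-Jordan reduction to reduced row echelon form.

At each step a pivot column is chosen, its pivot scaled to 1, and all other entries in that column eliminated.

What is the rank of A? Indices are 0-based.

rank = 3

[1] R0 /= 4  ⇒  (1, -1, -1)
     R1 -= -2·R0  ⇒  (0, -6, -5)
     R2 -= -2·R0  ⇒  (0, -3, -2)
[2] R1 /= -6  ⇒  (0, 1, 5/6)
     R0 -= -1·R1  ⇒  (1, 0, -1/6)
     R2 -= -3·R1  ⇒  (0, 0, 1/2)
[3] R2 /= 1/2  ⇒  (0, 0, 1)
     R0 -= -1/6·R2  ⇒  (1, 0, 0)
     R1 -= 5/6·R2  ⇒  (0, 1, 0)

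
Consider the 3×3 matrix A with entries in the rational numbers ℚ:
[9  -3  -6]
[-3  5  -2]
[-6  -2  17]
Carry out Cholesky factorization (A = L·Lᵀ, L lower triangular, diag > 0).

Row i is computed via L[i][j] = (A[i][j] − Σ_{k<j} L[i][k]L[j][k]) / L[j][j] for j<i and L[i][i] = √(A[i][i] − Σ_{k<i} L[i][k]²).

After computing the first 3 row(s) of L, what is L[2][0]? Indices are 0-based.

Step 1: L[0][0] = √(9) = 3.
  L[1][0] = (-3) / L[0][0] = -1.
Step 2: L[1][1] = √(4) = 2.
  L[2][0] = (-6) / L[0][0] = -2.
  L[2][1] = (-4) / L[1][1] = -2.
Step 3: L[2][2] = √(9) = 3.

L[2][0] = -2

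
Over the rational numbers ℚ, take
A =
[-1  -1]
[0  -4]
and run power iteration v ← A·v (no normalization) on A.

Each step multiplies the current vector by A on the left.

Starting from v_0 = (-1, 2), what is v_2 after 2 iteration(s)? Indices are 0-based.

v_0 = (-1, 2).
v_1 = A·v_0 = (-1, -8).
v_2 = A·v_1 = (9, 32).

v_2 = (9, 32)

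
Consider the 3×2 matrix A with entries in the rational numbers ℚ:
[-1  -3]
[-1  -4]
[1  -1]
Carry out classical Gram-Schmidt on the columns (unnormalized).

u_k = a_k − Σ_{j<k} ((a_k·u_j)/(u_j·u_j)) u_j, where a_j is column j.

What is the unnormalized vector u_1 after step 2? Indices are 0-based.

u_1 = (-1, -2, -3)

Step 1: u_0 = a_0 = (-1, -1, 1).
Step 2: u_1 = a_1 − (2)·u_0 = (-1, -2, -3).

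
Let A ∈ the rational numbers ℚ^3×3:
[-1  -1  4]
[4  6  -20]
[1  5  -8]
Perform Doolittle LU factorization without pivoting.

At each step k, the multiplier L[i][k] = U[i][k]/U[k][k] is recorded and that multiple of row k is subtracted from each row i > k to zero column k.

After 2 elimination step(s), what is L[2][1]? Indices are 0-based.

L[2][1] = 2

Step 1: pivot at (0,0) is -1.
  row1 ← row1 − (-4)·row0  ⇒  L[1][0]=-4, U row1=(0, 2, -4)
  row2 ← row2 − (-1)·row0  ⇒  L[2][0]=-1, U row2=(0, 4, -4)
Step 2: pivot at (1,1) is 2.
  row2 ← row2 − (2)·row1  ⇒  L[2][1]=2, U row2=(0, 0, 4)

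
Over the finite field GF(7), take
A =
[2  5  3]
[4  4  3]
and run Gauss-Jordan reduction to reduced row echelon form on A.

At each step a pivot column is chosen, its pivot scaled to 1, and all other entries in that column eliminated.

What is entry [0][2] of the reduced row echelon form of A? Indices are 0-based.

M[0][2] = 2

step 1: normalize row 0 (÷2) = (1, 6, 5)
  row 1: subtract 4×row0 = (0, 1, 4)
step 2: normalize row 1 (÷1) = (0, 1, 4)
  row 0: subtract 6×row1 = (1, 0, 2)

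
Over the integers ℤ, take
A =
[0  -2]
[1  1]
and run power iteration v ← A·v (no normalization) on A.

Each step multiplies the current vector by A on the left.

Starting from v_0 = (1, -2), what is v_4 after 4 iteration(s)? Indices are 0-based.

v_4 = (-10, -1)

v_0 = (1, -2).
v_1 = A·v_0 = (4, -1).
v_2 = A·v_1 = (2, 3).
v_3 = A·v_2 = (-6, 5).
v_4 = A·v_3 = (-10, -1).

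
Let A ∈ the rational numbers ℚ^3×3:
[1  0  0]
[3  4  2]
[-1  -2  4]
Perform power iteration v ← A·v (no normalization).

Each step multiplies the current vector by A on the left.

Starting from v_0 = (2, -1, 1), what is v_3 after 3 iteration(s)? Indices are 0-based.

v_3 = (2, 138, -38)

v_0 = (2, -1, 1).
v_1 = A·v_0 = (2, 4, 4).
v_2 = A·v_1 = (2, 30, 6).
v_3 = A·v_2 = (2, 138, -38).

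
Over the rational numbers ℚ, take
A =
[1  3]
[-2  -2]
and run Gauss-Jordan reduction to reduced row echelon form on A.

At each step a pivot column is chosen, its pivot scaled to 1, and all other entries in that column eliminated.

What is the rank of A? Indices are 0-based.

rank = 2

pivot(0,0)=1: scale R0 → (1, 3)
  clear (1,0): R1 −= (-2)R0 → (0, 4)
pivot(1,1)=4: scale R1 → (0, 1)
  clear (0,1): R0 −= (3)R1 → (1, 0)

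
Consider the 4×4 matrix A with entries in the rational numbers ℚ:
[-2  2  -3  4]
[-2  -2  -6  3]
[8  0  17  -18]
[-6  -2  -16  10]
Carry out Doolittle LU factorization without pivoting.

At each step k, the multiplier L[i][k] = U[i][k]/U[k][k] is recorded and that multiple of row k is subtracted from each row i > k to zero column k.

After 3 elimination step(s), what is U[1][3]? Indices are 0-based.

U[1][3] = -1

[col 0] pivot -2
  R1 -= 1*R0 → (0, -4, -3, -1)  (L[1][0] := 1)
  R2 -= -4*R0 → (0, 8, 5, -2)  (L[2][0] := -4)
  R3 -= 3*R0 → (0, -8, -7, -2)  (L[3][0] := 3)
[col 1] pivot -4
  R2 -= -2*R1 → (0, 0, -1, -4)  (L[2][1] := -2)
  R3 -= 2*R1 → (0, 0, -1, 0)  (L[3][1] := 2)
[col 2] pivot -1
  R3 -= 1*R2 → (0, 0, 0, 4)  (L[3][2] := 1)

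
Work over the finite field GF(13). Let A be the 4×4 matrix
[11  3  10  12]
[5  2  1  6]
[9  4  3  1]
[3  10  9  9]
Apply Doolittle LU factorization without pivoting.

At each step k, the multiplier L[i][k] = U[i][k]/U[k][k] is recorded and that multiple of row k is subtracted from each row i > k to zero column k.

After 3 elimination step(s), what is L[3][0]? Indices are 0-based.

Step 1: pivot at (0,0) is 11.
  row1 ← row1 − (4)·row0  ⇒  L[1][0]=4, U row1=(0, 3, 0, 10)
  row2 ← row2 − (2)·row0  ⇒  L[2][0]=2, U row2=(0, 11, 9, 3)
  row3 ← row3 − (5)·row0  ⇒  L[3][0]=5, U row3=(0, 8, 11, 1)
Step 2: pivot at (1,1) is 3.
  row2 ← row2 − (8)·row1  ⇒  L[2][1]=8, U row2=(0, 0, 9, 1)
  row3 ← row3 − (7)·row1  ⇒  L[3][1]=7, U row3=(0, 0, 11, 9)
Step 3: pivot at (2,2) is 9.
  row3 ← row3 − (7)·row2  ⇒  L[3][2]=7, U row3=(0, 0, 0, 2)

L[3][0] = 5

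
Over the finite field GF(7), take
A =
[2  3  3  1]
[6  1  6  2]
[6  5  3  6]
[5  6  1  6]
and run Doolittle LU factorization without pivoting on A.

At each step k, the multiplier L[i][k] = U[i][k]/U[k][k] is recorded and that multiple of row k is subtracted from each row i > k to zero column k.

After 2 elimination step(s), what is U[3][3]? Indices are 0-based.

Step 1: pivot at (0,0) is 2.
  row1 ← row1 − (3)·row0  ⇒  L[1][0]=3, U row1=(0, 6, 4, 6)
  row2 ← row2 − (3)·row0  ⇒  L[2][0]=3, U row2=(0, 3, 1, 3)
  row3 ← row3 − (6)·row0  ⇒  L[3][0]=6, U row3=(0, 2, 4, 0)
Step 2: pivot at (1,1) is 6.
  row2 ← row2 − (4)·row1  ⇒  L[2][1]=4, U row2=(0, 0, 6, 0)
  row3 ← row3 − (5)·row1  ⇒  L[3][1]=5, U row3=(0, 0, 5, 5)

U[3][3] = 5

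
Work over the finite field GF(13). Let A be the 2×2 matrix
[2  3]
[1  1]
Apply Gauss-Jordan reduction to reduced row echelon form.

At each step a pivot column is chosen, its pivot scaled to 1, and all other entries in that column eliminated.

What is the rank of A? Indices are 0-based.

rank = 2

[1] R0 /= 2  ⇒  (1, 8)
     R1 -= 1·R0  ⇒  (0, 6)
[2] R1 /= 6  ⇒  (0, 1)
     R0 -= 8·R1  ⇒  (1, 0)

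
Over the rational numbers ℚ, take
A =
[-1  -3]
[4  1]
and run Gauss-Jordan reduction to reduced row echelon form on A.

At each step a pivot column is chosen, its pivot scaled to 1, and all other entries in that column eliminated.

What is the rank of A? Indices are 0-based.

step 1: normalize row 0 (÷-1) = (1, 3)
  row 1: subtract 4×row0 = (0, -11)
step 2: normalize row 1 (÷-11) = (0, 1)
  row 0: subtract 3×row1 = (1, 0)

rank = 2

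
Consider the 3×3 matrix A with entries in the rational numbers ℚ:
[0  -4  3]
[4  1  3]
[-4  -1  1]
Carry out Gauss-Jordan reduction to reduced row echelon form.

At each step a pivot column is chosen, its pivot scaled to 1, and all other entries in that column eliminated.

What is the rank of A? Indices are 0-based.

rank = 3

step 1: exchange rows 0,1
step 1: normalize row 0 (÷4) = (1, 1/4, 3/4)
  row 2: subtract -4×row0 = (0, 0, 4)
step 2: normalize row 1 (÷-4) = (0, 1, -3/4)
  row 0: subtract 1/4×row1 = (1, 0, 15/16)
step 3: normalize row 2 (÷4) = (0, 0, 1)
  row 0: subtract 15/16×row2 = (1, 0, 0)
  row 1: subtract -3/4×row2 = (0, 1, 0)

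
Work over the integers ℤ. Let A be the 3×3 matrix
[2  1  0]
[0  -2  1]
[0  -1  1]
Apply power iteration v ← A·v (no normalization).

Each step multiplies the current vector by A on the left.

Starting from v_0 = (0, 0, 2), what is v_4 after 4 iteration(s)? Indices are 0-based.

v_0 = (0, 0, 2).
v_1 = A·v_0 = (0, 2, 2).
v_2 = A·v_1 = (2, -2, 0).
v_3 = A·v_2 = (2, 4, 2).
v_4 = A·v_3 = (8, -6, -2).

v_4 = (8, -6, -2)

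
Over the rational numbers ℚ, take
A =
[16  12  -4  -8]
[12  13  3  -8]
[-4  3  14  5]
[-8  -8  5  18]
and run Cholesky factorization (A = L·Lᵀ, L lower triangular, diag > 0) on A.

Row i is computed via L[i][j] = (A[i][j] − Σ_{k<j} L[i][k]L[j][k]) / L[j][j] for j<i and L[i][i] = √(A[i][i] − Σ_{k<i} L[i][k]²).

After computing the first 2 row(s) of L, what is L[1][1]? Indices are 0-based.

L[1][1] = 2

Step 1: L[0][0] = √(16) = 4.
  L[1][0] = (12) / L[0][0] = 3.
Step 2: L[1][1] = √(4) = 2.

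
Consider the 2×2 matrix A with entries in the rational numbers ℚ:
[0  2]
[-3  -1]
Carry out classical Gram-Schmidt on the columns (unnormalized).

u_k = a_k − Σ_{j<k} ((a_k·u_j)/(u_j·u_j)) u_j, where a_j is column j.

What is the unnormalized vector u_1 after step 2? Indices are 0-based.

Step 1: u_0 = a_0 = (0, -3).
Step 2: u_1 = a_1 − (1/3)·u_0 = (2, 0).

u_1 = (2, 0)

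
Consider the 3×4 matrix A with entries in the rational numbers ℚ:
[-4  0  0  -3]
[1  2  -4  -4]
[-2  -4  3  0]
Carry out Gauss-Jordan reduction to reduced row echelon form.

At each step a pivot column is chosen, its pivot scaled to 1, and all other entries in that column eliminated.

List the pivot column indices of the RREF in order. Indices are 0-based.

[1] R0 /= -4  ⇒  (1, 0, 0, 3/4)
     R1 -= 1·R0  ⇒  (0, 2, -4, -19/4)
     R2 -= -2·R0  ⇒  (0, -4, 3, 3/2)
[2] R1 /= 2  ⇒  (0, 1, -2, -19/8)
     R2 -= -4·R1  ⇒  (0, 0, -5, -8)
[3] R2 /= -5  ⇒  (0, 0, 1, 8/5)
     R1 -= -2·R2  ⇒  (0, 1, 0, 33/40)

pivot columns: 0, 1, 2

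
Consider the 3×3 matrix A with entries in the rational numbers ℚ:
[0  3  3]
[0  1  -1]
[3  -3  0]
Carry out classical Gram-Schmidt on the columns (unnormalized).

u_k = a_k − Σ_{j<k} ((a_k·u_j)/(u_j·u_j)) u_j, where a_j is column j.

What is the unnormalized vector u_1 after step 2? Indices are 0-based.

Step 1: u_0 = a_0 = (0, 0, 3).
Step 2: u_1 = a_1 − (-1)·u_0 = (3, 1, 0).

u_1 = (3, 1, 0)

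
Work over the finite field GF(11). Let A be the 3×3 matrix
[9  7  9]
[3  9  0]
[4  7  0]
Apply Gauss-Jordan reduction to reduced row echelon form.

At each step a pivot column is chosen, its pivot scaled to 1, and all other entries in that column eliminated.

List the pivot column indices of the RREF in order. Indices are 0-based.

pivot columns: 0, 1, 2

step 1: normalize row 0 (÷9) = (1, 2, 1)
  row 1: subtract 3×row0 = (0, 3, 8)
  row 2: subtract 4×row0 = (0, 10, 7)
step 2: normalize row 1 (÷3) = (0, 1, 10)
  row 0: subtract 2×row1 = (1, 0, 3)
  row 2: subtract 10×row1 = (0, 0, 6)
step 3: normalize row 2 (÷6) = (0, 0, 1)
  row 0: subtract 3×row2 = (1, 0, 0)
  row 1: subtract 10×row2 = (0, 1, 0)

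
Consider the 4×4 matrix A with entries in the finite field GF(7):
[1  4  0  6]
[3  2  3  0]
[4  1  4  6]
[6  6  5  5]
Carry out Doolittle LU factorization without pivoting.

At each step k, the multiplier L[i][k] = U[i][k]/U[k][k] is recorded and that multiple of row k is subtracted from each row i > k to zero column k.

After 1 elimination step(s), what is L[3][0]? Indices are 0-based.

L[3][0] = 6

[col 0] pivot 1
  R1 -= 3*R0 → (0, 4, 3, 3)  (L[1][0] := 3)
  R2 -= 4*R0 → (0, 6, 4, 3)  (L[2][0] := 4)
  R3 -= 6*R0 → (0, 3, 5, 4)  (L[3][0] := 6)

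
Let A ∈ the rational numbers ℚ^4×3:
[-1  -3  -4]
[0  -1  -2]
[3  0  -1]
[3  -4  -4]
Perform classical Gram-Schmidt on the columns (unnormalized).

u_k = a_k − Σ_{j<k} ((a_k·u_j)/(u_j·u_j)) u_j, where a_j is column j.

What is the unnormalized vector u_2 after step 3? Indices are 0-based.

Step 1: u_0 = a_0 = (-1, 0, 3, 3).
Step 2: u_1 = a_1 − (-9/19)·u_0 = (-66/19, -1, 27/19, -49/19).
Step 3: u_2 = a_2 − (-11/19)·u_0 − (471/413)·u_1 = (-255/413, -355/413, -365/413, 40/59).

u_2 = (-255/413, -355/413, -365/413, 40/59)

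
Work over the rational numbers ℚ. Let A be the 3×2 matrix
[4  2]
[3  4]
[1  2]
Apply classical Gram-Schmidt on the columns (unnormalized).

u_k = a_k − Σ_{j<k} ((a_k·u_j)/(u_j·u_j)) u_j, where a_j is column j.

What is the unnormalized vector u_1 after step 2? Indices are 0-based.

u_1 = (-18/13, 19/13, 15/13)

Step 1: u_0 = a_0 = (4, 3, 1).
Step 2: u_1 = a_1 − (11/13)·u_0 = (-18/13, 19/13, 15/13).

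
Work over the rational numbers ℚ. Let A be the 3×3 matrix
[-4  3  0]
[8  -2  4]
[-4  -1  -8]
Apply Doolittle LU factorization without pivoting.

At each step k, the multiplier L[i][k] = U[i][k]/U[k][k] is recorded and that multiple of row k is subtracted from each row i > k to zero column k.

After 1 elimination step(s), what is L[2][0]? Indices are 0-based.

k=0: U[0][0]=-4
  eliminate (1,0): mult=-2, new row 1: (0, 4, 4); set L[1][0]=-2
  eliminate (2,0): mult=1, new row 2: (0, -4, -8); set L[2][0]=1

L[2][0] = 1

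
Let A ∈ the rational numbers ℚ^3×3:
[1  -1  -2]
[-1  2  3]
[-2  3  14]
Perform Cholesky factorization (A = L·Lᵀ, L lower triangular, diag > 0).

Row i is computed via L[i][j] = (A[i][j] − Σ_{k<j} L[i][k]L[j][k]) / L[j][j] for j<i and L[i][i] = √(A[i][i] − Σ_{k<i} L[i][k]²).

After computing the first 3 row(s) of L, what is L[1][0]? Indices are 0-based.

Step 1: L[0][0] = √(1) = 1.
  L[1][0] = (-1) / L[0][0] = -1.
Step 2: L[1][1] = √(1) = 1.
  L[2][0] = (-2) / L[0][0] = -2.
  L[2][1] = (1) / L[1][1] = 1.
Step 3: L[2][2] = √(9) = 3.

L[1][0] = -1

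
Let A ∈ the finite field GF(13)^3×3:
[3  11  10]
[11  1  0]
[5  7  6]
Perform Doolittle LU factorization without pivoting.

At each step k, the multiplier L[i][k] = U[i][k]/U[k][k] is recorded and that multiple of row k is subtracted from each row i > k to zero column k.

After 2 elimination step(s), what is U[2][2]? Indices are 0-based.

[col 0] pivot 3
  R1 -= 8*R0 → (0, 4, 11)  (L[1][0] := 8)
  R2 -= 6*R0 → (0, 6, 11)  (L[2][0] := 6)
[col 1] pivot 4
  R2 -= 8*R1 → (0, 0, 1)  (L[2][1] := 8)

U[2][2] = 1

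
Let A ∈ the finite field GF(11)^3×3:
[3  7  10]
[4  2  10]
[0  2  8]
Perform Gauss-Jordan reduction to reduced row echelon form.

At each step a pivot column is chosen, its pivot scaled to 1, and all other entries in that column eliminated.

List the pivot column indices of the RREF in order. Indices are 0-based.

pivot columns: 0, 1, 2

[1] R0 /= 3  ⇒  (1, 6, 7)
     R1 -= 4·R0  ⇒  (0, 0, 4)
[2] R1 <-> R2
[2] R1 /= 2  ⇒  (0, 1, 4)
     R0 -= 6·R1  ⇒  (1, 0, 5)
[3] R2 /= 4  ⇒  (0, 0, 1)
     R0 -= 5·R2  ⇒  (1, 0, 0)
     R1 -= 4·R2  ⇒  (0, 1, 0)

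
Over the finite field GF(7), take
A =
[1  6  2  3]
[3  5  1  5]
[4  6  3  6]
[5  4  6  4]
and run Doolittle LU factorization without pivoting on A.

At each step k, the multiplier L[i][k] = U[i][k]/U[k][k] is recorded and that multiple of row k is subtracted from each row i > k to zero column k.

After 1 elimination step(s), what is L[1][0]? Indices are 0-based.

L[1][0] = 3

Step 1: pivot at (0,0) is 1.
  row1 ← row1 − (3)·row0  ⇒  L[1][0]=3, U row1=(0, 1, 2, 3)
  row2 ← row2 − (4)·row0  ⇒  L[2][0]=4, U row2=(0, 3, 2, 1)
  row3 ← row3 − (5)·row0  ⇒  L[3][0]=5, U row3=(0, 2, 3, 3)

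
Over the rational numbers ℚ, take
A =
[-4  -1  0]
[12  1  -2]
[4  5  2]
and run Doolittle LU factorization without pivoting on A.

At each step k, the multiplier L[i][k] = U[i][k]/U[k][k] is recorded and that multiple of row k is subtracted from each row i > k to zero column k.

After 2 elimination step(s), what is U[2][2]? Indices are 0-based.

[col 0] pivot -4
  R1 -= -3*R0 → (0, -2, -2)  (L[1][0] := -3)
  R2 -= -1*R0 → (0, 4, 2)  (L[2][0] := -1)
[col 1] pivot -2
  R2 -= -2*R1 → (0, 0, -2)  (L[2][1] := -2)

U[2][2] = -2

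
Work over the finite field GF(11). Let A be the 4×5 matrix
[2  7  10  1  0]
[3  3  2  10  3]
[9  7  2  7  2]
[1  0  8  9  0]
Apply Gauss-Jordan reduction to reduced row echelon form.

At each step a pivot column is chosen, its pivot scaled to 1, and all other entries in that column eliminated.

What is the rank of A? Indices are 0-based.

[1] R0 /= 2  ⇒  (1, 9, 5, 6, 0)
     R1 -= 3·R0  ⇒  (0, 9, 9, 3, 3)
     R2 -= 9·R0  ⇒  (0, 3, 1, 8, 2)
     R3 -= 1·R0  ⇒  (0, 2, 3, 3, 0)
[2] R1 /= 9  ⇒  (0, 1, 1, 4, 4)
     R0 -= 9·R1  ⇒  (1, 0, 7, 3, 8)
     R2 -= 3·R1  ⇒  (0, 0, 9, 7, 1)
     R3 -= 2·R1  ⇒  (0, 0, 1, 6, 3)
[3] R2 /= 9  ⇒  (0, 0, 1, 2, 5)
     R0 -= 7·R2  ⇒  (1, 0, 0, 0, 6)
     R1 -= 1·R2  ⇒  (0, 1, 0, 2, 10)
     R3 -= 1·R2  ⇒  (0, 0, 0, 4, 9)
[4] R3 /= 4  ⇒  (0, 0, 0, 1, 5)
     R1 -= 2·R3  ⇒  (0, 1, 0, 0, 0)
     R2 -= 2·R3  ⇒  (0, 0, 1, 0, 6)

rank = 4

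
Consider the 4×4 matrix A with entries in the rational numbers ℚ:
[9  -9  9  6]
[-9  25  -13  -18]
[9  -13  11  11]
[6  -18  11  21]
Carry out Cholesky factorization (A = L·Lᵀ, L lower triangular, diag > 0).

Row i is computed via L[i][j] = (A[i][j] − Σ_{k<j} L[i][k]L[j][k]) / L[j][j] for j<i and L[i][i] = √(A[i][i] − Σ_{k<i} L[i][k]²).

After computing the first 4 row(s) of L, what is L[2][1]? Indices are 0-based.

Step 1: L[0][0] = √(9) = 3.
  L[1][0] = (-9) / L[0][0] = -3.
Step 2: L[1][1] = √(16) = 4.
  L[2][0] = (9) / L[0][0] = 3.
  L[2][1] = (-4) / L[1][1] = -1.
Step 3: L[2][2] = √(1) = 1.
  L[3][0] = (6) / L[0][0] = 2.
  L[3][1] = (-12) / L[1][1] = -3.
  L[3][2] = (2) / L[2][2] = 2.
Step 4: L[3][3] = √(4) = 2.

L[2][1] = -1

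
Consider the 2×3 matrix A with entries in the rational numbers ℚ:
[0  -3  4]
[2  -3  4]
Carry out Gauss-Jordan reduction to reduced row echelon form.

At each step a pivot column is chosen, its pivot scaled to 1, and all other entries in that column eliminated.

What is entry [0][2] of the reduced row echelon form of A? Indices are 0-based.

pivot(0,0): swap R0↔R1
pivot(0,0)=2: scale R0 → (1, -3/2, 2)
pivot(1,1)=-3: scale R1 → (0, 1, -4/3)
  clear (0,1): R0 −= (-3/2)R1 → (1, 0, 0)

M[0][2] = 0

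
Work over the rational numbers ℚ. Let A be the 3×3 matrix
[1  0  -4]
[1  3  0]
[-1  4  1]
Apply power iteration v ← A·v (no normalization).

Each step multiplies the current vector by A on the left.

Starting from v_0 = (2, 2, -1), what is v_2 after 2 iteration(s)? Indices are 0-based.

v_0 = (2, 2, -1).
v_1 = A·v_0 = (6, 8, 5).
v_2 = A·v_1 = (-14, 30, 31).

v_2 = (-14, 30, 31)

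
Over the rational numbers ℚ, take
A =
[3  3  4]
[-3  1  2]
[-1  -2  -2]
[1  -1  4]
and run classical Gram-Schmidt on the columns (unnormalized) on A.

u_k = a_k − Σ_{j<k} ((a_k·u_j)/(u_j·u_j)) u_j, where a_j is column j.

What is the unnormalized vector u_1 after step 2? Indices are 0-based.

u_1 = (39/20, 41/20, -33/20, -27/20)

Step 1: u_0 = a_0 = (3, -3, -1, 1).
Step 2: u_1 = a_1 − (7/20)·u_0 = (39/20, 41/20, -33/20, -27/20).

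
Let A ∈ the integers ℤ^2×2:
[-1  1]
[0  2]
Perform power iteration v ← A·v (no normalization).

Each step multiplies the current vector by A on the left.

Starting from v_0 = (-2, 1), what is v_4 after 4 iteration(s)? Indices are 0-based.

v_4 = (3, 16)

v_0 = (-2, 1).
v_1 = A·v_0 = (3, 2).
v_2 = A·v_1 = (-1, 4).
v_3 = A·v_2 = (5, 8).
v_4 = A·v_3 = (3, 16).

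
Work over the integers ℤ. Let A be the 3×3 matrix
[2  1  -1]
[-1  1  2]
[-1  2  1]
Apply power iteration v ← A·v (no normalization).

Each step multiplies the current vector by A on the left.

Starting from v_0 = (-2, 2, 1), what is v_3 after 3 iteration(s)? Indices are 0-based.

v_0 = (-2, 2, 1).
v_1 = A·v_0 = (-3, 6, 7).
v_2 = A·v_1 = (-7, 23, 22).
v_3 = A·v_2 = (-13, 74, 75).

v_3 = (-13, 74, 75)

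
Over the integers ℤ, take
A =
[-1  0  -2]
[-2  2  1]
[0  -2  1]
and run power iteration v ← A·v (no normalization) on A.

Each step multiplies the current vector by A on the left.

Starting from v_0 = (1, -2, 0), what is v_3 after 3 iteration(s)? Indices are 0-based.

v_0 = (1, -2, 0).
v_1 = A·v_0 = (-1, -6, 4).
v_2 = A·v_1 = (-7, -6, 16).
v_3 = A·v_2 = (-25, 18, 28).

v_3 = (-25, 18, 28)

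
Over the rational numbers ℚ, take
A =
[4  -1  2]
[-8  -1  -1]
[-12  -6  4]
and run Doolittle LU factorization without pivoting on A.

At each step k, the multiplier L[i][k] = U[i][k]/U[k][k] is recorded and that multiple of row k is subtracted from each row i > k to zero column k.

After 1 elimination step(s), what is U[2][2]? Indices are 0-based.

U[2][2] = 10

[col 0] pivot 4
  R1 -= -2*R0 → (0, -3, 3)  (L[1][0] := -2)
  R2 -= -3*R0 → (0, -9, 10)  (L[2][0] := -3)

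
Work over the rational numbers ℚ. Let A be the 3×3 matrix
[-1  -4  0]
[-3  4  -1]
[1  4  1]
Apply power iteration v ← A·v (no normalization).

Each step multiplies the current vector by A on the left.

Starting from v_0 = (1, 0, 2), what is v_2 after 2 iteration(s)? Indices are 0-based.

v_2 = (21, -20, -18)

v_0 = (1, 0, 2).
v_1 = A·v_0 = (-1, -5, 3).
v_2 = A·v_1 = (21, -20, -18).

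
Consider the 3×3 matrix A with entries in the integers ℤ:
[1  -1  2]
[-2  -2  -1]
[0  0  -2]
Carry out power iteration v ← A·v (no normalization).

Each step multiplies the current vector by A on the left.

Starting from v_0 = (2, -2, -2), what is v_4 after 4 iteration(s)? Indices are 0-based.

v_4 = (18, -36, -32)

v_0 = (2, -2, -2).
v_1 = A·v_0 = (0, 2, 4).
v_2 = A·v_1 = (6, -8, -8).
v_3 = A·v_2 = (-2, 12, 16).
v_4 = A·v_3 = (18, -36, -32).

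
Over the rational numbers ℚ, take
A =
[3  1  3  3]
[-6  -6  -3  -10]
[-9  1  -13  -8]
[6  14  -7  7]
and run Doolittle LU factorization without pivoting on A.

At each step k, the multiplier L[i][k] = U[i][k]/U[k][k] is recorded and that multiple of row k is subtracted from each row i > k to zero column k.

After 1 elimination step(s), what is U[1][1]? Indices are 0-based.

U[1][1] = -4

Step 1: pivot at (0,0) is 3.
  row1 ← row1 − (-2)·row0  ⇒  L[1][0]=-2, U row1=(0, -4, 3, -4)
  row2 ← row2 − (-3)·row0  ⇒  L[2][0]=-3, U row2=(0, 4, -4, 1)
  row3 ← row3 − (2)·row0  ⇒  L[3][0]=2, U row3=(0, 12, -13, 1)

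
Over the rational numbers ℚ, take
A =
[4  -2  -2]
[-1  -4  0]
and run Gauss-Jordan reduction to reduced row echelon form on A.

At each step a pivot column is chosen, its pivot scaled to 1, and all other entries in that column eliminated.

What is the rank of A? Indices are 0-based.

rank = 2

[1] R0 /= 4  ⇒  (1, -1/2, -1/2)
     R1 -= -1·R0  ⇒  (0, -9/2, -1/2)
[2] R1 /= -9/2  ⇒  (0, 1, 1/9)
     R0 -= -1/2·R1  ⇒  (1, 0, -4/9)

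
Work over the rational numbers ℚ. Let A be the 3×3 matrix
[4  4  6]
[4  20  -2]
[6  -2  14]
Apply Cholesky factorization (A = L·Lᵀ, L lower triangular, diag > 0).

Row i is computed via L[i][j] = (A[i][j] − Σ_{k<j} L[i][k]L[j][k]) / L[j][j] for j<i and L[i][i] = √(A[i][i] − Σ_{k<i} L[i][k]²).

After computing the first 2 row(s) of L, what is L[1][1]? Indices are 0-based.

L[1][1] = 4

Step 1: L[0][0] = √(4) = 2.
  L[1][0] = (4) / L[0][0] = 2.
Step 2: L[1][1] = √(16) = 4.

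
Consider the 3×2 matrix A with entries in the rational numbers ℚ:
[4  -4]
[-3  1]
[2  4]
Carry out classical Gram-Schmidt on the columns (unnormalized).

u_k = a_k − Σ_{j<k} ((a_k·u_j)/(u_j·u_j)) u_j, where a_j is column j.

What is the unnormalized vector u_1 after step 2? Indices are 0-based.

u_1 = (-72/29, -4/29, 138/29)

Step 1: u_0 = a_0 = (4, -3, 2).
Step 2: u_1 = a_1 − (-11/29)·u_0 = (-72/29, -4/29, 138/29).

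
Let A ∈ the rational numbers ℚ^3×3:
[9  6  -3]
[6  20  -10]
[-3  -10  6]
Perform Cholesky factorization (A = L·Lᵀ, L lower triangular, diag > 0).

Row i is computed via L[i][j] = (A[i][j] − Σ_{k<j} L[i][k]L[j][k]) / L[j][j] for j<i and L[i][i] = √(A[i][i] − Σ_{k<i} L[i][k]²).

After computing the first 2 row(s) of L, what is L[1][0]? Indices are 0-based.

L[1][0] = 2

Step 1: L[0][0] = √(9) = 3.
  L[1][0] = (6) / L[0][0] = 2.
Step 2: L[1][1] = √(16) = 4.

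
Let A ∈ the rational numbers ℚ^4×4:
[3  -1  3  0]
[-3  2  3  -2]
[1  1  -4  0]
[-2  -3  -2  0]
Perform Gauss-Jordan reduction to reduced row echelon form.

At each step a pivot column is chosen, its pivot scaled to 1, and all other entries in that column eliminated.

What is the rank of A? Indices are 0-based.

rank = 4

step 1: normalize row 0 (÷3) = (1, -1/3, 1, 0)
  row 1: subtract -3×row0 = (0, 1, 6, -2)
  row 2: subtract 1×row0 = (0, 4/3, -5, 0)
  row 3: subtract -2×row0 = (0, -11/3, 0, 0)
step 2: normalize row 1 (÷1) = (0, 1, 6, -2)
  row 0: subtract -1/3×row1 = (1, 0, 3, -2/3)
  row 2: subtract 4/3×row1 = (0, 0, -13, 8/3)
  row 3: subtract -11/3×row1 = (0, 0, 22, -22/3)
step 3: normalize row 2 (÷-13) = (0, 0, 1, -8/39)
  row 0: subtract 3×row2 = (1, 0, 0, -2/39)
  row 1: subtract 6×row2 = (0, 1, 0, -10/13)
  row 3: subtract 22×row2 = (0, 0, 0, -110/39)
step 4: normalize row 3 (÷-110/39) = (0, 0, 0, 1)
  row 0: subtract -2/39×row3 = (1, 0, 0, 0)
  row 1: subtract -10/13×row3 = (0, 1, 0, 0)
  row 2: subtract -8/39×row3 = (0, 0, 1, 0)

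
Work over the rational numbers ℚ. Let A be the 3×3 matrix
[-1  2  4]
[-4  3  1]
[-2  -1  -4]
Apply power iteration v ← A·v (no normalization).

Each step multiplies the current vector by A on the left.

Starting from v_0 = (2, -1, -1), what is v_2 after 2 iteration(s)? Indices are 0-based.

v_0 = (2, -1, -1).
v_1 = A·v_0 = (-8, -12, 1).
v_2 = A·v_1 = (-12, -3, 24).

v_2 = (-12, -3, 24)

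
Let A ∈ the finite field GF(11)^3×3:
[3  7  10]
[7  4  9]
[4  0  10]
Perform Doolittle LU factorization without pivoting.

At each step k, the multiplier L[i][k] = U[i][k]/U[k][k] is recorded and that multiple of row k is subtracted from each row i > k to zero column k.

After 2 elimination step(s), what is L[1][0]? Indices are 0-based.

[col 0] pivot 3
  R1 -= 6*R0 → (0, 6, 4)  (L[1][0] := 6)
  R2 -= 5*R0 → (0, 9, 4)  (L[2][0] := 5)
[col 1] pivot 6
  R2 -= 7*R1 → (0, 0, 9)  (L[2][1] := 7)

L[1][0] = 6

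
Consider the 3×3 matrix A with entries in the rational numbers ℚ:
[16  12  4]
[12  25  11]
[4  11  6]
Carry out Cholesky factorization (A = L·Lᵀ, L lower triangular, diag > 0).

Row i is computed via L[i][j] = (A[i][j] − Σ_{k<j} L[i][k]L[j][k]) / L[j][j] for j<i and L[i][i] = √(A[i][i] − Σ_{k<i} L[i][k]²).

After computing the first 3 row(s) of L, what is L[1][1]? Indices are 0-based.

Step 1: L[0][0] = √(16) = 4.
  L[1][0] = (12) / L[0][0] = 3.
Step 2: L[1][1] = √(16) = 4.
  L[2][0] = (4) / L[0][0] = 1.
  L[2][1] = (8) / L[1][1] = 2.
Step 3: L[2][2] = √(1) = 1.

L[1][1] = 4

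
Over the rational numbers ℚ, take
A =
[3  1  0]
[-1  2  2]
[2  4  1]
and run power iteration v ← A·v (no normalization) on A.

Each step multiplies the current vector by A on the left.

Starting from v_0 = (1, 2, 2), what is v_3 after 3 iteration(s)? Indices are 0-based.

v_3 = (99, 144, 226)

v_0 = (1, 2, 2).
v_1 = A·v_0 = (5, 7, 12).
v_2 = A·v_1 = (22, 33, 50).
v_3 = A·v_2 = (99, 144, 226).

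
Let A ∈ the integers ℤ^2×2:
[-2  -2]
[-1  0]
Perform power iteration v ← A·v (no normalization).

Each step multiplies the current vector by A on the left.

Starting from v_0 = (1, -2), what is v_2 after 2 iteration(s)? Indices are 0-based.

v_2 = (-2, -2)

v_0 = (1, -2).
v_1 = A·v_0 = (2, -1).
v_2 = A·v_1 = (-2, -2).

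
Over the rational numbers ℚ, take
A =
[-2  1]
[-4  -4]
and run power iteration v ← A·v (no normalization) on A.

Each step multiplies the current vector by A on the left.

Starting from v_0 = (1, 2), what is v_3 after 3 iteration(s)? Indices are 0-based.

v_3 = (72, -144)

v_0 = (1, 2).
v_1 = A·v_0 = (0, -12).
v_2 = A·v_1 = (-12, 48).
v_3 = A·v_2 = (72, -144).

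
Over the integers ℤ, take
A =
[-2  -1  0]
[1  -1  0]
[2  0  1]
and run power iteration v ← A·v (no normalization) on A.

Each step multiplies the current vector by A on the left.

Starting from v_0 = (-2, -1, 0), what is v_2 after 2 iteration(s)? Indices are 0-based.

v_0 = (-2, -1, 0).
v_1 = A·v_0 = (5, -1, -4).
v_2 = A·v_1 = (-9, 6, 6).

v_2 = (-9, 6, 6)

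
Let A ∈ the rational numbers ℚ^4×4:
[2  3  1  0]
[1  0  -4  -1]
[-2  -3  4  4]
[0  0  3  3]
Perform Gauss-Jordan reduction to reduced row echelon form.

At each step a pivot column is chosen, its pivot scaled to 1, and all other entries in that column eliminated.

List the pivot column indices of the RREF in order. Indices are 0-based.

[1] R0 /= 2  ⇒  (1, 3/2, 1/2, 0)
     R1 -= 1·R0  ⇒  (0, -3/2, -9/2, -1)
     R2 -= -2·R0  ⇒  (0, 0, 5, 4)
[2] R1 /= -3/2  ⇒  (0, 1, 3, 2/3)
     R0 -= 3/2·R1  ⇒  (1, 0, -4, -1)
[3] R2 /= 5  ⇒  (0, 0, 1, 4/5)
     R0 -= -4·R2  ⇒  (1, 0, 0, 11/5)
     R1 -= 3·R2  ⇒  (0, 1, 0, -26/15)
     R3 -= 3·R2  ⇒  (0, 0, 0, 3/5)
[4] R3 /= 3/5  ⇒  (0, 0, 0, 1)
     R0 -= 11/5·R3  ⇒  (1, 0, 0, 0)
     R1 -= -26/15·R3  ⇒  (0, 1, 0, 0)
     R2 -= 4/5·R3  ⇒  (0, 0, 1, 0)

pivot columns: 0, 1, 2, 3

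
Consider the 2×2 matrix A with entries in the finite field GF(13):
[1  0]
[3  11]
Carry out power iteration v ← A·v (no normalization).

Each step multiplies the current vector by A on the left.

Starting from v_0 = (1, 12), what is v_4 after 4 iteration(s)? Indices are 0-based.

v_0 = (1, 12).
v_1 = A·v_0 = (1, 5).
v_2 = A·v_1 = (1, 6).
v_3 = A·v_2 = (1, 4).
v_4 = A·v_3 = (1, 8).

v_4 = (1, 8)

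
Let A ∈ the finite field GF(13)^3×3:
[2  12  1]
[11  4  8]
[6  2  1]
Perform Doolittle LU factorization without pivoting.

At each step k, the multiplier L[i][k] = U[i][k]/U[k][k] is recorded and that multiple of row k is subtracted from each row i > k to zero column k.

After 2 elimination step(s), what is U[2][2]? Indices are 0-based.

U[2][2] = 9

[col 0] pivot 2
  R1 -= 12*R0 → (0, 3, 9)  (L[1][0] := 12)
  R2 -= 3*R0 → (0, 5, 11)  (L[2][0] := 3)
[col 1] pivot 3
  R2 -= 6*R1 → (0, 0, 9)  (L[2][1] := 6)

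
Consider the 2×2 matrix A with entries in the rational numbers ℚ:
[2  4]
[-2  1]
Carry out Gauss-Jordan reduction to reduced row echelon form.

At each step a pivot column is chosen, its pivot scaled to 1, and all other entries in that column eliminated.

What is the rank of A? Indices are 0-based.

rank = 2

[1] R0 /= 2  ⇒  (1, 2)
     R1 -= -2·R0  ⇒  (0, 5)
[2] R1 /= 5  ⇒  (0, 1)
     R0 -= 2·R1  ⇒  (1, 0)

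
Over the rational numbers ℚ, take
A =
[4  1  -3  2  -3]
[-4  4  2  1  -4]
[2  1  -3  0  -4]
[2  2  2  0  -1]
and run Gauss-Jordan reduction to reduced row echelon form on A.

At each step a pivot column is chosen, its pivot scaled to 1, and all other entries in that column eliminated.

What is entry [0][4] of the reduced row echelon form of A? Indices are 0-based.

M[0][4] = 3/38

step 1: normalize row 0 (÷4) = (1, 1/4, -3/4, 1/2, -3/4)
  row 1: subtract -4×row0 = (0, 5, -1, 3, -7)
  row 2: subtract 2×row0 = (0, 1/2, -3/2, -1, -5/2)
  row 3: subtract 2×row0 = (0, 3/2, 7/2, -1, 1/2)
step 2: normalize row 1 (÷5) = (0, 1, -1/5, 3/5, -7/5)
  row 0: subtract 1/4×row1 = (1, 0, -7/10, 7/20, -2/5)
  row 2: subtract 1/2×row1 = (0, 0, -7/5, -13/10, -9/5)
  row 3: subtract 3/2×row1 = (0, 0, 19/5, -19/10, 13/5)
step 3: normalize row 2 (÷-7/5) = (0, 0, 1, 13/14, 9/7)
  row 0: subtract -7/10×row2 = (1, 0, 0, 1, 1/2)
  row 1: subtract -1/5×row2 = (0, 1, 0, 11/14, -8/7)
  row 3: subtract 19/5×row2 = (0, 0, 0, -38/7, -16/7)
step 4: normalize row 3 (÷-38/7) = (0, 0, 0, 1, 8/19)
  row 0: subtract 1×row3 = (1, 0, 0, 0, 3/38)
  row 1: subtract 11/14×row3 = (0, 1, 0, 0, -28/19)
  row 2: subtract 13/14×row3 = (0, 0, 1, 0, 17/19)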